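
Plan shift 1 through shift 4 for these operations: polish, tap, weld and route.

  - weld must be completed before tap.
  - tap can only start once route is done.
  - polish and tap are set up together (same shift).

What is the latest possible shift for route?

shift 3

Downstream work caps route at shift 3.
route at shift 3 is achievable: polish -> shift 4; route -> shift 3; weld -> shift 1; tap -> shift 4.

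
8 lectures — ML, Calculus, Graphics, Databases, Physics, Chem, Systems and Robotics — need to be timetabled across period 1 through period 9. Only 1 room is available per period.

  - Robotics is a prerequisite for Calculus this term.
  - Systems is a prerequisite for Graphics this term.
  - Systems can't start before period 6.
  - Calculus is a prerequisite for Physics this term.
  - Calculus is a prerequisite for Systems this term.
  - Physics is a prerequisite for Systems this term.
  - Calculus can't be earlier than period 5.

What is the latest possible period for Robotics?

period 5

Downstream work caps Robotics at period 5.
Robotics at period 5 is achievable: ML in period 1, Calculus in period 6, Systems in period 8, Chem in period 3, Graphics in period 9, Robotics in period 5, Physics in period 7, Databases in period 2.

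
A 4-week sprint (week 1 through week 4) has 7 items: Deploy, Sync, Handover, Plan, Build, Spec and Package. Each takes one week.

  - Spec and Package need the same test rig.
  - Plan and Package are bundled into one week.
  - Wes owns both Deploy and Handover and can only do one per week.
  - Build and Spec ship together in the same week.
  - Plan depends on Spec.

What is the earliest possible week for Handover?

Handover at week 1 is achievable: Handover=week 1; Plan=week 2; Spec=week 1; Sync=week 1; Package=week 2; Build=week 1; Deploy=week 2.

week 1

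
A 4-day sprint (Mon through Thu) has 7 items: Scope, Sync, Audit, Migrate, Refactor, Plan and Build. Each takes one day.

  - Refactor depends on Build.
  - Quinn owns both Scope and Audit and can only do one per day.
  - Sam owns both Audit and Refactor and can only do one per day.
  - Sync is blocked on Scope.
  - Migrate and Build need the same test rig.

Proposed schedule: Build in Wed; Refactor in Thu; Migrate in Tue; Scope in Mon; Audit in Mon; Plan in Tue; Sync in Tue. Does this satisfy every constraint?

Migrate and Build need the same test rig — holds.
Sync is blocked on Scope — holds.
Quinn owns both Scope and Audit and can only do one per day — violated.
Refactor depends on Build — holds.
Sam owns both Audit and Refactor and can only do one per day — holds.

No — it violates: Quinn owns both Scope and Audit and can only do one per day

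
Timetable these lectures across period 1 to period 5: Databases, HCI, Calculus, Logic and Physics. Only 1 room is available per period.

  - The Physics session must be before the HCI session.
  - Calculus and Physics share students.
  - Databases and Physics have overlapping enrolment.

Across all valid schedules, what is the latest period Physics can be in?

Downstream work caps Physics at period 4.
Physics at period 4 is achievable: HCI=period 5, Logic=period 3, Databases=period 1, Calculus=period 2, Physics=period 4.

period 4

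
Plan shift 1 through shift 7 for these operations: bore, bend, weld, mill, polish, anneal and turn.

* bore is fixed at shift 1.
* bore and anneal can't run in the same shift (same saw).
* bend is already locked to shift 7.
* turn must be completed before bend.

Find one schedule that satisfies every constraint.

anneal in shift 2, turn in shift 1, weld in shift 1, mill in shift 1, bore in shift 1, polish in shift 1, bend in shift 7

Checking: turn(shift 1) before bend(shift 7); bore(shift 1) != anneal(shift 2); bend=shift 7 in [shift 7,shift 7]; bore=shift 1 in [shift 1,shift 1].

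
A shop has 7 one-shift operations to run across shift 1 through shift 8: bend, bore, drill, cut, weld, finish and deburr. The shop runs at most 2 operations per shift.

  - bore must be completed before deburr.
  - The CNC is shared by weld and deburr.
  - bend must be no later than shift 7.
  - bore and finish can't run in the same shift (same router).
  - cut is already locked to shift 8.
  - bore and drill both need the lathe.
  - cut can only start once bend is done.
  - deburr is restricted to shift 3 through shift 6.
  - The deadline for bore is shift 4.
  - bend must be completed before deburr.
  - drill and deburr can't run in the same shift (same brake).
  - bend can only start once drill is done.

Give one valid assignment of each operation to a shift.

weld=shift 1; drill=shift 1; bend=shift 2; bore=shift 2; finish=shift 3; cut=shift 8; deburr=shift 3

Checking: bend(shift 2) before deburr(shift 3); drill(shift 1) before bend(shift 2); bend(shift 2) before cut(shift 8); bore(shift 2) before deburr(shift 3); bore(shift 2) != drill(shift 1); drill(shift 1) != deburr(shift 3); bore(shift 2) != finish(shift 3); weld(shift 1) != deburr(shift 3); deburr=shift 3 in [shift 3,shift 6]; cut=shift 8 in [shift 8,shift 8]; bend=shift 2 in [shift 1,shift 7]; bore=shift 2 in [shift 1,shift 4]; max 2 per shift (cap 2).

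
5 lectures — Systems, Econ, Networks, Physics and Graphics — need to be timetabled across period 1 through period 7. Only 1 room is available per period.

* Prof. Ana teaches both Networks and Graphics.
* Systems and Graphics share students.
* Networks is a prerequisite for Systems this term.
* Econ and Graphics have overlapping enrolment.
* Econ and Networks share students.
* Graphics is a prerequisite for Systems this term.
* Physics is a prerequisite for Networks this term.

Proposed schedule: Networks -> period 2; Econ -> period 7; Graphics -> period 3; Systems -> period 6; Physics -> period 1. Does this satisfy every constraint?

Yes, all constraints hold

Econ and Networks share students — holds.
Graphics is a prerequisite for Systems this term — holds.
Physics is a prerequisite for Networks this term — holds.
Networks is a prerequisite for Systems this term — holds.
Systems and Graphics share students — holds.
Only 1 room is available per period — holds.
Prof. Ana teaches both Networks and Graphics — holds.
Econ and Graphics have overlapping enrolment — holds.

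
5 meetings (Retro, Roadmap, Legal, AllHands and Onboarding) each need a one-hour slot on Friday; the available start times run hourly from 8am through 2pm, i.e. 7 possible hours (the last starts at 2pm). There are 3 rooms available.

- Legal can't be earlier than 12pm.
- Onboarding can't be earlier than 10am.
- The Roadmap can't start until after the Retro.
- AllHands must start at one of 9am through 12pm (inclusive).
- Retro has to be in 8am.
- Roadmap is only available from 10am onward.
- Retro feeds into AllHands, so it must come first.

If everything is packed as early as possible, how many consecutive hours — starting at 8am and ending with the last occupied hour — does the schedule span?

5 hours

The precedence chain requires at least 2 distinct hours.
With at most 3 per hour and 5 meetings, at least 2 hours are needed.
Legal can't be placed before 12pm — that is hour 5 counting from 8am — so the schedule must run through at least 5 hours.
5 works (last occupied hour: 12pm): for example Onboarding=10am; Retro=8am; AllHands=9am; Roadmap=10am; Legal=12pm.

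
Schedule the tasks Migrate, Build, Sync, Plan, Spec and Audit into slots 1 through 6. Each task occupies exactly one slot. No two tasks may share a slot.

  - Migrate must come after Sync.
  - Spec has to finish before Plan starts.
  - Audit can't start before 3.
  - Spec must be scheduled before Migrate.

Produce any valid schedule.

Migrate in 4, Build in 6, Plan in 5, Sync in 2, Audit in 3, Spec in 1

Checking: Spec(1) before Plan(5); Spec(1) before Migrate(4); Sync(2) before Migrate(4); Audit=3 in [3,6]; max 1 per slot (cap 1).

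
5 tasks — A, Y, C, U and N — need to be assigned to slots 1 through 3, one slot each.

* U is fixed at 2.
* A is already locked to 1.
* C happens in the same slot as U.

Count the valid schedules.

Splitting on Y: it can be 1 (3), 2 (3), 3 (3). Listing each branch's schedules as (A, C, U, N):
Y=1: (1,2,2,1) (1,2,2,2) (1,2,2,3) — 3.
Y=2: (1,2,2,1) (1,2,2,2) (1,2,2,3) — 3.
Y=3: (1,2,2,1) (1,2,2,2) (1,2,2,3) — 3.
Summing: 3 + 3 + 3 = 9.

9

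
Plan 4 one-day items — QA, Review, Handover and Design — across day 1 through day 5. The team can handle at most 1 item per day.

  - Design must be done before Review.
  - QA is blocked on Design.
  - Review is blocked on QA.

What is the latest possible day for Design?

Downstream work caps Design at day 3.
Design at day 3 is achievable: QA in day 4, Review in day 5, Handover in day 1, Design in day 3.

day 3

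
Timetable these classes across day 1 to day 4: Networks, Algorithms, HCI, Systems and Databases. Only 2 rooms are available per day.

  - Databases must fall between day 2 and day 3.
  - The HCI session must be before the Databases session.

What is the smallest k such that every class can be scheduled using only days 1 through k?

3 days

The precedence chain requires at least 2 distinct days.
With at most 2 per day and 5 classes, at least 3 days are needed.
3 works (last occupied day: day 3): for example HCI -> day 1, Systems -> day 3, Networks -> day 1, Databases -> day 2, Algorithms -> day 2.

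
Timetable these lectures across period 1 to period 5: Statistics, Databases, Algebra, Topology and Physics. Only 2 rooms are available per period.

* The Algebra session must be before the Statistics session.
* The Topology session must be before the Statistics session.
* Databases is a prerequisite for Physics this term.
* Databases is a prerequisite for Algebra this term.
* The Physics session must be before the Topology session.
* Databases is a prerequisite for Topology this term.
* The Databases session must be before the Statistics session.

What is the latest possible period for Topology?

Precedence pushes Topology to at least period 3; downstream work caps Topology at period 4.
Topology at period 4 is achievable: Physics=period 2; Algebra=period 2; Databases=period 1; Topology=period 4; Statistics=period 5.

period 4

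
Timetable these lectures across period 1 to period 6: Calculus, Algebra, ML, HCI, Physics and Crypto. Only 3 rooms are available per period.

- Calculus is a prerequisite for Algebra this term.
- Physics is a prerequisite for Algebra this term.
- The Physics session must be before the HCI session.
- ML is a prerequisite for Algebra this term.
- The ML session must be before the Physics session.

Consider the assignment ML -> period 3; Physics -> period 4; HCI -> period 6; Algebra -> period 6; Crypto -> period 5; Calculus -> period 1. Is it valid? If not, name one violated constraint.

The ML session must be before the Physics session — holds.
ML is a prerequisite for Algebra this term — holds.
Only 3 rooms are available per period — holds.
Physics is a prerequisite for Algebra this term — holds.
The Physics session must be before the HCI session — holds.
Calculus is a prerequisite for Algebra this term — holds.

Yes, all constraints hold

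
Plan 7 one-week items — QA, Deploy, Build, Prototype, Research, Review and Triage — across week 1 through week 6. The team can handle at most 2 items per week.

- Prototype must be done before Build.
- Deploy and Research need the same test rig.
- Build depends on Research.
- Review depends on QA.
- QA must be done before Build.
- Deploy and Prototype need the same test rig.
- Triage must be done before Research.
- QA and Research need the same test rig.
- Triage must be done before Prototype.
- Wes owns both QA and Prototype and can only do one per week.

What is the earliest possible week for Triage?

Downstream work caps Triage at week 4.
Triage at week 1 is achievable: Deploy=week 4; Triage=week 1; QA=week 1; Prototype=week 2; Research=week 2; Build=week 3; Review=week 3.

week 1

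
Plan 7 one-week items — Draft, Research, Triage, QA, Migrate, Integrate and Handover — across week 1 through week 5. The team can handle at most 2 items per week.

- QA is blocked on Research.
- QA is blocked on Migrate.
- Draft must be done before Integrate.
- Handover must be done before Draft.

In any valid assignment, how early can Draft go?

week 2

Precedence pushes Draft to at least week 2; downstream work caps Draft at week 4.
Draft at week 2 is achievable: QA in week 3; Triage in week 4; Handover in week 1; Integrate in week 3; Research in week 1; Migrate in week 2; Draft in week 2.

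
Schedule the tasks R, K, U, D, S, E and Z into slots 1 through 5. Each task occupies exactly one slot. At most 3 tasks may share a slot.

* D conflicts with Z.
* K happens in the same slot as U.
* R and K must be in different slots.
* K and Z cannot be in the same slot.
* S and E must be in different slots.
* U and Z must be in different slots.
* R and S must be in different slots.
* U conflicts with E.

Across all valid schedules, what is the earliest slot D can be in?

1

D at 1 is achievable: Z=3; U=2; D=1; S=2; R=1; E=1; K=2.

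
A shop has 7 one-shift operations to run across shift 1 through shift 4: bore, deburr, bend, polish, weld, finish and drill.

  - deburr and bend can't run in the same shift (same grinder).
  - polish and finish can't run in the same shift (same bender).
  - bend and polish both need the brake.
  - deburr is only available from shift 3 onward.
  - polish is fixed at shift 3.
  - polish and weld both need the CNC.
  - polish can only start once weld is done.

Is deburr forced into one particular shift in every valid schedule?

No

deburr can be shift 3 (e.g. bore in shift 1, finish in shift 1, deburr in shift 3, drill in shift 1, bend in shift 1, polish in shift 3, weld in shift 1) or shift 4 (e.g. finish=shift 1, drill=shift 1, deburr=shift 4, weld=shift 1, polish=shift 3, bore=shift 1, bend=shift 1).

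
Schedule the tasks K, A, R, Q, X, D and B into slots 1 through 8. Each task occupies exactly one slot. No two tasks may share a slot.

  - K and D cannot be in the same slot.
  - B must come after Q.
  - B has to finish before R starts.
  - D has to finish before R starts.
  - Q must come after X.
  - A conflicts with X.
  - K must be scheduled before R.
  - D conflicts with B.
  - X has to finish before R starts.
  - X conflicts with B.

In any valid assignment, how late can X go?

5

Downstream work caps X at 5.
X at 5 is achievable: K=1, D=2, X=5, Q=6, A=3, R=8, B=7.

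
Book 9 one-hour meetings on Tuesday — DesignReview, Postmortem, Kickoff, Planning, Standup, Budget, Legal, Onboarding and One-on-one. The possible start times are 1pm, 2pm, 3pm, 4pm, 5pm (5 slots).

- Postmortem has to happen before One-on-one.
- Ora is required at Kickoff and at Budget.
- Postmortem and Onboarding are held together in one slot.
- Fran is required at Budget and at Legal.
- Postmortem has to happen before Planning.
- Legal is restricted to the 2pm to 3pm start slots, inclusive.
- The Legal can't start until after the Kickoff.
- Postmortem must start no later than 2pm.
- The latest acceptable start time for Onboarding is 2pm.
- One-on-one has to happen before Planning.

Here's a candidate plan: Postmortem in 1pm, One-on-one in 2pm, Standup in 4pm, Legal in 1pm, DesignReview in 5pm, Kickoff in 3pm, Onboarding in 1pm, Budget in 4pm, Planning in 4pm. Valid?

Invalid. The Legal can't start until after the Kickoff.

Postmortem has to happen before One-on-one — holds.
Postmortem and Onboarding are held together in one slot — holds.
Fran is required at Budget and at Legal — holds.
One-on-one has to happen before Planning — holds.
Postmortem must start no later than 2pm — holds.
The latest acceptable start time for Onboarding is 2pm — holds.
Legal is restricted to the 2pm to 3pm start slots, inclusive — violated.
The Legal can't start until after the Kickoff — violated.
Ora is required at Kickoff and at Budget — holds.
Postmortem has to happen before Planning — holds.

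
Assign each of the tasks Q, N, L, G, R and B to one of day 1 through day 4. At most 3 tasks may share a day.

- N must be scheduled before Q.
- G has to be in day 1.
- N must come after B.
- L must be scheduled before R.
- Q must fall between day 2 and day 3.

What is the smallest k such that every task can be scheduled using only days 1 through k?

The precedence chain requires at least 3 distinct days.
With at most 3 per day and 6 tasks, at least 2 days are needed.
3 works (last occupied day: day 3): for example L -> day 1; G -> day 1; N -> day 2; R -> day 2; B -> day 1; Q -> day 3.

3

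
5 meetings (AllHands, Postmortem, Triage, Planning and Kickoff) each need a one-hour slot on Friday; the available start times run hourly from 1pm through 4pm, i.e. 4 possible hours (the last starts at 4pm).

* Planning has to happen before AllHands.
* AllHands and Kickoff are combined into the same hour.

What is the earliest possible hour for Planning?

1pm

Downstream work caps Planning at 3pm.
Planning at 1pm is achievable: AllHands=2pm, Planning=1pm, Postmortem=1pm, Kickoff=2pm, Triage=1pm.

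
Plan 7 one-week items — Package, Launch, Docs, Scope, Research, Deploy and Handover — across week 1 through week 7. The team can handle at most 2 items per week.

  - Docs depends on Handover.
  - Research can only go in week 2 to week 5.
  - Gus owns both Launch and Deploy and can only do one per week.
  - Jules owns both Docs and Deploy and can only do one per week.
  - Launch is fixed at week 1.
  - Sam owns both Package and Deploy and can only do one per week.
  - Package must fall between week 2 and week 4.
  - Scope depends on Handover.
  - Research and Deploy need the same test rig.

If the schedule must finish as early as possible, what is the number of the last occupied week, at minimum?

The precedence chain requires at least 2 distinct weeks.
With at most 2 per week and 7 tasks, at least 4 weeks are needed.
4 works (last occupied week: week 4): for example Handover=week 1, Research=week 2, Scope=week 3, Docs=week 3, Package=week 2, Deploy=week 4, Launch=week 1.

week 4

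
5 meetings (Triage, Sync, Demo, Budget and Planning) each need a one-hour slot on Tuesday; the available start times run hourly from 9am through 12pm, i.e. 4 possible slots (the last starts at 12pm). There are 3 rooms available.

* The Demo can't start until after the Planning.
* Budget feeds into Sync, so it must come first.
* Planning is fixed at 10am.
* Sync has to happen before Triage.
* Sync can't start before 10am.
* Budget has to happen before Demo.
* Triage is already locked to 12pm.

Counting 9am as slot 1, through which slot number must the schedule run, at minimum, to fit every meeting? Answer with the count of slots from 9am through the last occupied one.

The precedence chain requires at least 3 distinct slots.
With at most 3 per slot and 5 meetings, at least 2 slots are needed.
Triage can't be placed before 12pm — that is slot 4 counting from 9am — so the schedule must run through at least 4 slots.
4 works (last occupied slot: 12pm): for example Triage in 12pm; Demo in 11am; Sync in 10am; Planning in 10am; Budget in 9am.

4 slots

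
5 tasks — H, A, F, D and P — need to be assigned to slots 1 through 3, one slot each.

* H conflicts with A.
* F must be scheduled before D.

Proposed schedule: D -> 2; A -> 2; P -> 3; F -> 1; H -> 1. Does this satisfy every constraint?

Valid

F must be scheduled before D — holds.
H conflicts with A — holds.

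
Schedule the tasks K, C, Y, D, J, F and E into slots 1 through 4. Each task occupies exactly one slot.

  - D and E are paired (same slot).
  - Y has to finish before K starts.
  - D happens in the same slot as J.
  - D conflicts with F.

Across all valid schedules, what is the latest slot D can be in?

4

D at 4 is achievable: F=1; D=4; J=4; K=2; C=1; Y=1; E=4.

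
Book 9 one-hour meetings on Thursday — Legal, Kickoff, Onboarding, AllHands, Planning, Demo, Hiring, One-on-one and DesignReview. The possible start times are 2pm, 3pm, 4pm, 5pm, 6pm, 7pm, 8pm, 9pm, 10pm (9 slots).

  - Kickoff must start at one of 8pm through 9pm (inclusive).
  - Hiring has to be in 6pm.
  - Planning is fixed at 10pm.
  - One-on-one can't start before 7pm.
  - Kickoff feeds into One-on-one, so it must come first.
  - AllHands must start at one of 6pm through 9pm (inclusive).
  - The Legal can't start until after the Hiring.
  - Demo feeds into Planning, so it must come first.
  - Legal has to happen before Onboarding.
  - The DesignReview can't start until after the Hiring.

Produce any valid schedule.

Onboarding in 8pm; Demo in 2pm; Kickoff in 8pm; Hiring in 6pm; AllHands in 6pm; One-on-one in 9pm; Legal in 7pm; Planning in 10pm; DesignReview in 7pm

Checking: Hiring(6pm) before DesignReview(7pm); Kickoff(8pm) before One-on-one(9pm); Hiring(6pm) before Legal(7pm); Demo(2pm) before Planning(10pm); Legal(7pm) before Onboarding(8pm); Hiring=6pm in [6pm,6pm]; AllHands=6pm in [6pm,9pm]; Kickoff=8pm in [8pm,9pm]; One-on-one=9pm in [7pm,10pm]; Planning=10pm in [10pm,10pm].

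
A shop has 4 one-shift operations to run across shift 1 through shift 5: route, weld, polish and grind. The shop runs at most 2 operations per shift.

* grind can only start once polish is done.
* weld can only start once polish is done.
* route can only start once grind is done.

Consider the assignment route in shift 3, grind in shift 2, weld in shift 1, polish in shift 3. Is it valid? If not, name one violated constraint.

No. weld can only start once polish is done is not satisfied.

weld can only start once polish is done — violated.
route can only start once grind is done — holds.
The shop runs at most 2 operations per shift — holds.
grind can only start once polish is done — violated.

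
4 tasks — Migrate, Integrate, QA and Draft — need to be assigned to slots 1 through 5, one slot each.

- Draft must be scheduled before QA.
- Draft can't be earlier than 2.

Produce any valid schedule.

Migrate=1, Draft=2, Integrate=1, QA=3

Checking: Draft(2) before QA(3); Draft=2 in [2,5].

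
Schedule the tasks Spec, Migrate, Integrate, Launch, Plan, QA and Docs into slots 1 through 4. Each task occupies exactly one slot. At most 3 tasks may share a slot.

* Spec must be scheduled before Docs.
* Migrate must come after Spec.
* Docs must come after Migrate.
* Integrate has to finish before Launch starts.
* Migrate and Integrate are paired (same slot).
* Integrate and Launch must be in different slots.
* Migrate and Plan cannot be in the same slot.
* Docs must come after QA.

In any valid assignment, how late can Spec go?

Downstream work caps Spec at 2.
Spec at 2 is achievable: Launch in 4; Spec in 2; Integrate in 3; Migrate in 3; Docs in 4; QA in 1; Plan in 1.

2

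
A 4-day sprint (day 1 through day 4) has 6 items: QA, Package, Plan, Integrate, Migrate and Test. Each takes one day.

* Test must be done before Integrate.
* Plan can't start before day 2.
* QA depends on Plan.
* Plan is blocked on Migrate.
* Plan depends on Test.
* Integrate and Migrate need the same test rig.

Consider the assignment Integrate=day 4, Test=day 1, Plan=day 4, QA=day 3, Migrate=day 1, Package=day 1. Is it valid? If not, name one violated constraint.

QA depends on Plan — violated.
Plan is blocked on Migrate — holds.
Plan can't start before day 2 — holds.
Test must be done before Integrate — holds.
Integrate and Migrate need the same test rig — holds.
Plan depends on Test — holds.

No. QA depends on Plan is not satisfied.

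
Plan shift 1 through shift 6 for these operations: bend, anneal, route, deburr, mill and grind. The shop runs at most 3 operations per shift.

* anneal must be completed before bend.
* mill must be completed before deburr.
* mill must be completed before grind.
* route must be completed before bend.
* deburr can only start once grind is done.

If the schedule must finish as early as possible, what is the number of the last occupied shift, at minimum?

shift 3

The precedence chain requires at least 3 distinct shifts.
With at most 3 per shift and 6 operations, at least 2 shifts are needed.
3 works (last occupied shift: shift 3): for example anneal in shift 1; mill in shift 1; bend in shift 2; grind in shift 2; route in shift 1; deburr in shift 3.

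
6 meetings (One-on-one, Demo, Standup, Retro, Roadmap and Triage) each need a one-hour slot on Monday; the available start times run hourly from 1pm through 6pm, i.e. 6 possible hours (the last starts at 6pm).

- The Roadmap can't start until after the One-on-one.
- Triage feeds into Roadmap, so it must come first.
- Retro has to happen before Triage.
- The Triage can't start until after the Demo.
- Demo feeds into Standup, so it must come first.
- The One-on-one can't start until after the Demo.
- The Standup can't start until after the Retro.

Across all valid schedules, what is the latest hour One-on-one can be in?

5pm

Precedence pushes One-on-one to at least 2pm; downstream work caps One-on-one at 5pm.
One-on-one at 5pm is achievable: One-on-one -> 5pm; Standup -> 2pm; Demo -> 1pm; Roadmap -> 6pm; Triage -> 2pm; Retro -> 1pm.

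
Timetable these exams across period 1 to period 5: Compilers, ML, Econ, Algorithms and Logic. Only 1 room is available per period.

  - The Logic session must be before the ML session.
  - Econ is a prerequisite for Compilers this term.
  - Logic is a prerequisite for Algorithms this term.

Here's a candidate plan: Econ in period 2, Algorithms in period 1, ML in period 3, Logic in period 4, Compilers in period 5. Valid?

The Logic session must be before the ML session — violated.
Econ is a prerequisite for Compilers this term — holds.
Only 1 room is available per period — holds.
Logic is a prerequisite for Algorithms this term — violated.

Invalid. Logic is a prerequisite for Algorithms this term.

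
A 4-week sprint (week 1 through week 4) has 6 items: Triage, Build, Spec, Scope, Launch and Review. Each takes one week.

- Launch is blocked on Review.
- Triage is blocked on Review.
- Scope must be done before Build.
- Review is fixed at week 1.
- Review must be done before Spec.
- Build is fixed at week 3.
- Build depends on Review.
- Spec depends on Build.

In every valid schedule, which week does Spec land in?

Precedence pushes Spec to at least week 4.
So Spec is pinned to week 4.

week 4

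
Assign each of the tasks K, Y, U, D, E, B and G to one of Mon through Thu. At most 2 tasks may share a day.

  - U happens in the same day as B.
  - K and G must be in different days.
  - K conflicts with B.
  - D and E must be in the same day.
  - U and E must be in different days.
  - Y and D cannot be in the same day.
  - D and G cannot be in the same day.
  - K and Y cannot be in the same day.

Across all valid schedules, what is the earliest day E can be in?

Mon

E at Mon is achievable: U -> Thu; G -> Wed; K -> Tue; B -> Thu; E -> Mon; Y -> Wed; D -> Mon.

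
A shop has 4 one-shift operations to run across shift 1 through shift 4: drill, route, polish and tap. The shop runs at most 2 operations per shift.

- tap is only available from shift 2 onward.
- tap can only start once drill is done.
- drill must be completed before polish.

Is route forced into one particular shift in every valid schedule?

No

route can be shift 1 (e.g. polish -> shift 2; tap -> shift 2; drill -> shift 1; route -> shift 1) or shift 2 (e.g. polish=shift 3; drill=shift 1; route=shift 2; tap=shift 2).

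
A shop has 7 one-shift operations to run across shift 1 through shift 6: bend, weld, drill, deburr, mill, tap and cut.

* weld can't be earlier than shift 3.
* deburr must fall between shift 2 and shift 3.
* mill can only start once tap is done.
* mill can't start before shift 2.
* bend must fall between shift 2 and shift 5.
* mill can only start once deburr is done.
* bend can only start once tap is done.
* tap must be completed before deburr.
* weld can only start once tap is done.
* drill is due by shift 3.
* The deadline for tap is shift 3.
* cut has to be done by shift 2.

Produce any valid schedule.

tap in shift 1, deburr in shift 2, cut in shift 1, mill in shift 3, drill in shift 1, bend in shift 2, weld in shift 3

Checking: deburr(shift 2) before mill(shift 3); tap(shift 1) before bend(shift 2); tap(shift 1) before deburr(shift 2); tap(shift 1) before mill(shift 3); tap(shift 1) before weld(shift 3); tap=shift 1 in [shift 1,shift 3]; cut=shift 1 in [shift 1,shift 2]; drill=shift 1 in [shift 1,shift 3]; bend=shift 2 in [shift 2,shift 5]; deburr=shift 2 in [shift 2,shift 3]; mill=shift 3 in [shift 2,shift 6]; weld=shift 3 in [shift 3,shift 6].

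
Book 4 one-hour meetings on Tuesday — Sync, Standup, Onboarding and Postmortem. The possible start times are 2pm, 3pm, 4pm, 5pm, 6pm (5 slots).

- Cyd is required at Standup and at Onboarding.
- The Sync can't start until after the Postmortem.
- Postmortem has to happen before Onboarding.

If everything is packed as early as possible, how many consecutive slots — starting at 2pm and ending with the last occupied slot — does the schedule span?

The precedence chain requires at least 2 distinct slots.
2 works (last occupied slot: 3pm): for example Sync=3pm; Standup=2pm; Postmortem=2pm; Onboarding=3pm.

2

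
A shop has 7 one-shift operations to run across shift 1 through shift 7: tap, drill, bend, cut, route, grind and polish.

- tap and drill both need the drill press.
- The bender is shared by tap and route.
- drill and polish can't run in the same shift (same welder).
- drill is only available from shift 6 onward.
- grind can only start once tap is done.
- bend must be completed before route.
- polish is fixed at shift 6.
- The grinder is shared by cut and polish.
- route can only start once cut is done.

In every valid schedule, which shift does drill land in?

drill's window is shift 6–shift 7.
polish is fixed at shift 6, and drill can't share a shift with polish.
So drill must be shift 7.

shift 7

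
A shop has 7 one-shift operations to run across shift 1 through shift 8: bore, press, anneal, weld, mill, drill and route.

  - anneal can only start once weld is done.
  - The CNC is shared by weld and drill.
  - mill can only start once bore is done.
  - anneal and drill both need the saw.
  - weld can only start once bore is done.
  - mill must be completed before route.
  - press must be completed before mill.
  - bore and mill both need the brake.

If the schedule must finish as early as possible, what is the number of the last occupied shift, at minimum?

The precedence chain requires at least 3 distinct shifts.
3 works (last occupied shift: shift 3): for example weld -> shift 2, anneal -> shift 3, route -> shift 3, bore -> shift 1, mill -> shift 2, drill -> shift 1, press -> shift 1.

shift 3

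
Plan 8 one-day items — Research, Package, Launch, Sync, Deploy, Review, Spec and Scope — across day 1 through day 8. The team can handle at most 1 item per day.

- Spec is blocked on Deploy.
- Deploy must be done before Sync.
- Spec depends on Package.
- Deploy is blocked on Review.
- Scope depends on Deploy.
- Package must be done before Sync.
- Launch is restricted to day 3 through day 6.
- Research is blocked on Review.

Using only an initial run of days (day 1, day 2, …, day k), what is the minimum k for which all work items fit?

8 days

The precedence chain requires at least 3 distinct days.
With at most 1 per day and 8 work items, at least 8 days are needed.
8 works (last occupied day: day 8): for example Launch=day 3, Sync=day 5, Review=day 1, Deploy=day 2, Research=day 7, Spec=day 6, Package=day 4, Scope=day 8.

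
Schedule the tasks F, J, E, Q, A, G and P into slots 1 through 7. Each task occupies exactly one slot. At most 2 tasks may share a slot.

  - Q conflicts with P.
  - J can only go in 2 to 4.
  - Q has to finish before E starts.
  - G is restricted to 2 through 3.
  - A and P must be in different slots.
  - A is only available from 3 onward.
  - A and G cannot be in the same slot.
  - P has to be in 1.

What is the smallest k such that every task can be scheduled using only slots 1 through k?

The precedence chain requires at least 2 distinct slots.
With at most 2 per slot and 7 tasks, at least 4 slots are needed.
A can't be placed before 3, so the schedule must run through at least slot 3.
4 works (last occupied slot: 4): for example F in 1, Q in 3, J in 2, P in 1, E in 4, G in 2, A in 3.

4 slots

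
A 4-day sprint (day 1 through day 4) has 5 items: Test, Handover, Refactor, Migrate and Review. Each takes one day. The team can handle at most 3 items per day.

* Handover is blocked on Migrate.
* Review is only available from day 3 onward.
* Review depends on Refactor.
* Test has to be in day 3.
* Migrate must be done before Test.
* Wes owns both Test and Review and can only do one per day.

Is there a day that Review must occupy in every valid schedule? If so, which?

Review's window is day 3–day 4.
Test is fixed at day 3, and Review can't share a day with Test.
So Review must be day 4.

day 4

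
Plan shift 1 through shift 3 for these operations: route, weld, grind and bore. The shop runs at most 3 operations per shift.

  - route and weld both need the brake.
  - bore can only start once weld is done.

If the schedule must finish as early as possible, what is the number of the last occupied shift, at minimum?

The precedence chain requires at least 2 distinct shifts.
With at most 3 per shift and 4 operations, at least 2 shifts are needed.
2 works (last occupied shift: shift 2): for example weld -> shift 1; route -> shift 2; bore -> shift 2; grind -> shift 1.

2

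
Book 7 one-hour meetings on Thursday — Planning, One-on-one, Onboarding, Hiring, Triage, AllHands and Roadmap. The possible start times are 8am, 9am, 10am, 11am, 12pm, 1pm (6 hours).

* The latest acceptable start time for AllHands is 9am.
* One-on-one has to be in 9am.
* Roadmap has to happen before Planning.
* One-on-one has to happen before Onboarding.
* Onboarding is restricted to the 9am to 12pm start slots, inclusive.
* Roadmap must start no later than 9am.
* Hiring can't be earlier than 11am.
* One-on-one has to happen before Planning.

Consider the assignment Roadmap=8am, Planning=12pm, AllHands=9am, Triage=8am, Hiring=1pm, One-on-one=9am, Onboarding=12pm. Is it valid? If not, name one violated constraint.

Valid

One-on-one has to happen before Onboarding — holds.
Hiring can't be earlier than 11am — holds.
Onboarding is restricted to the 9am to 12pm start slots, inclusive — holds.
The latest acceptable start time for AllHands is 9am — holds.
Roadmap must start no later than 9am — holds.
One-on-one has to be in 9am — holds.
One-on-one has to happen before Planning — holds.
Roadmap has to happen before Planning — holds.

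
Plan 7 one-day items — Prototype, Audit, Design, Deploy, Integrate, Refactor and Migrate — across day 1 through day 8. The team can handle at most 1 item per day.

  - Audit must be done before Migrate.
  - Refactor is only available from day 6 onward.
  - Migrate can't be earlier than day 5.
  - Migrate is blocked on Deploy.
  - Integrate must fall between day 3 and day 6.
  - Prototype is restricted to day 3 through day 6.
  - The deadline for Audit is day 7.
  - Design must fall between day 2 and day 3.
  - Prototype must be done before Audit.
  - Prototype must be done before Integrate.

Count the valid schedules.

Splitting on Prototype: it can be day 3 (40), day 4 (20). Listing each branch's schedules as (Audit, Design, Deploy, Integrate, Refactor, Migrate) by day number:
Prototype=day 3: (4,2,1,5,6,7) (4,2,1,5,6,8) (4,2,1,5,7,6) (4,2,1,5,7,8) (4,2,1,5,8,6) (4,2,1,5,8,7) (4,2,1,6,7,5) (4,2,1,6,7,8) (4,2,1,6,8,5) (4,2,1,6,8,7) (4,2,5,6,7,8) (4,2,5,6,8,7) (4,2,6,5,7,8) (4,2,6,5,8,7) (4,2,7,5,6,8) (5,2,1,4,6,7) (5,2,1,4,6,8) (5,2,1,4,7,6) (5,2,1,4,7,8) (5,2,1,4,8,6) (5,2,1,4,8,7) (5,2,1,6,7,8) (5,2,1,6,8,7) (5,2,4,6,7,8) (5,2,4,6,8,7) (5,2,6,4,7,8) (5,2,6,4,8,7) (5,2,7,4,6,8) (6,2,1,4,7,8) (6,2,1,4,8,7) (6,2,1,5,7,8) (6,2,1,5,8,7) (6,2,4,5,7,8) (6,2,4,5,8,7) (6,2,5,4,7,8) (6,2,5,4,8,7) (7,2,1,4,6,8) (7,2,1,5,6,8) (7,2,4,5,6,8) (7,2,5,4,6,8) — 40.
Prototype=day 4: (5,2,1,6,7,8) (5,2,1,6,8,7) (5,2,3,6,7,8) (5,2,3,6,8,7) (5,3,1,6,7,8) (5,3,1,6,8,7) (5,3,2,6,7,8) (5,3,2,6,8,7) (6,2,1,5,7,8) (6,2,1,5,8,7) (6,2,3,5,7,8) (6,2,3,5,8,7) (6,3,1,5,7,8) (6,3,1,5,8,7) (6,3,2,5,7,8) (6,3,2,5,8,7) (7,2,1,5,6,8) (7,2,3,5,6,8) (7,3,1,5,6,8) (7,3,2,5,6,8) — 20.
Summing: 40 + 20 = 60.

60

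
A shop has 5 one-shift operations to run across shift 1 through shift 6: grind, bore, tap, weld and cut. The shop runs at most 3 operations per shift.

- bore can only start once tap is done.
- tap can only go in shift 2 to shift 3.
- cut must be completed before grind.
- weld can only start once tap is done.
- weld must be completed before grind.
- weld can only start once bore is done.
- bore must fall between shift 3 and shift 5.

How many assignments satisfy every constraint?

Splitting on grind: it can be shift 5 (4), shift 6 (20). Listing each branch's schedules as (bore, tap, weld, cut) by shift number:
grind=shift 5: (3,2,4,1) (3,2,4,2) (3,2,4,3) (3,2,4,4) — 4.
grind=shift 6: (3,2,4,1) (3,2,4,2) (3,2,4,3) (3,2,4,4) (3,2,4,5) (3,2,5,1) (3,2,5,2) (3,2,5,3) (3,2,5,4) (3,2,5,5) (4,2,5,1) (4,2,5,2) (4,2,5,3) (4,2,5,4) (4,2,5,5) (4,3,5,1) (4,3,5,2) (4,3,5,3) (4,3,5,4) (4,3,5,5) — 20.
Summing: 4 + 20 = 24.

24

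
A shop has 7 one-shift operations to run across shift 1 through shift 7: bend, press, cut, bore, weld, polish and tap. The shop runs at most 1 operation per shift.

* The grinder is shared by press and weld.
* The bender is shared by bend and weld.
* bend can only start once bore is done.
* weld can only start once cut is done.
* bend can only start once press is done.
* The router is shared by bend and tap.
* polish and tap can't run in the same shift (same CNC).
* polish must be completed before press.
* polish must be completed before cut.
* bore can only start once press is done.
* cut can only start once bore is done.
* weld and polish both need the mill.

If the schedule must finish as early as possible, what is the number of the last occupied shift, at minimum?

7

The precedence chain requires at least 5 distinct shifts.
With at most 1 per shift and 7 operations, at least 7 shifts are needed.
7 works (last occupied shift: shift 7): for example bend in shift 5, press in shift 2, polish in shift 1, bore in shift 3, cut in shift 4, weld in shift 6, tap in shift 7.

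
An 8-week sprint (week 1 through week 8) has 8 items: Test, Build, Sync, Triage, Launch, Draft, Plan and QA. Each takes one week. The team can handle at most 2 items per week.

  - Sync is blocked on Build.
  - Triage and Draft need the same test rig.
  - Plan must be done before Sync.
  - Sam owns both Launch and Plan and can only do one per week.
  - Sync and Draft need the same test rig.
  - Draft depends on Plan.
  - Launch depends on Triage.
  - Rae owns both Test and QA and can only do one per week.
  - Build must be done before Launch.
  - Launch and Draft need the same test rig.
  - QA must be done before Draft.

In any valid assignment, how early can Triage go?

week 1

Downstream work caps Triage at week 7.
Triage at week 1 is achievable: Draft -> week 4, Build -> week 1, Launch -> week 3, Sync -> week 3, Test -> week 4, QA -> week 2, Plan -> week 2, Triage -> week 1.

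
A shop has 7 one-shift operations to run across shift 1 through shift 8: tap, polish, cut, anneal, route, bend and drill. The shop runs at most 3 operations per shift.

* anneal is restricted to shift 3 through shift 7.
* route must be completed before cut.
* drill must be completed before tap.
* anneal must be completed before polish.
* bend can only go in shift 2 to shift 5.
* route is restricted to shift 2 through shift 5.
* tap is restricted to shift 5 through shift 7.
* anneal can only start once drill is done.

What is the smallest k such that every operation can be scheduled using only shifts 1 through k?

5 shifts

The precedence chain requires at least 3 distinct shifts.
With at most 3 per shift and 7 operations, at least 3 shifts are needed.
tap can't be placed before shift 5, so the schedule must run through at least shift 5.
5 works (last occupied shift: shift 5): for example cut in shift 3; tap in shift 5; route in shift 2; bend in shift 2; drill in shift 1; anneal in shift 3; polish in shift 4.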